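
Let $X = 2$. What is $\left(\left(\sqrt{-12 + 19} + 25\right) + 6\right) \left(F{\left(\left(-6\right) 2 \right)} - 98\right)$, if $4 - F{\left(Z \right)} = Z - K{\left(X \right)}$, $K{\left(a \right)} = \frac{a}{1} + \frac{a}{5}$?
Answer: $- \frac{12338}{5} - \frac{398 \sqrt{7}}{5} \approx -2678.2$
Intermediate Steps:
$K{\left(a \right)} = \frac{6 a}{5}$ ($K{\left(a \right)} = a 1 + a \frac{1}{5} = a + \frac{a}{5} = \frac{6 a}{5}$)
$F{\left(Z \right)} = \frac{32}{5} - Z$ ($F{\left(Z \right)} = 4 - \left(Z - \frac{6}{5} \cdot 2\right) = 4 - \left(Z - \frac{12}{5}\right) = 4 - \left(- \frac{12}{5} + Z\right) = \frac{32}{5} - Z$)
$\left(\left(\sqrt{-12 + 19} + 25\right) + 6\right) \left(F{\left(\left(-6\right) 2 \right)} - 98\right) = \left(\left(\sqrt{-12 + 19} + 25\right) + 6\right) \left(\left(\frac{32}{5} - \left(-6\right) 2\right) - 98\right) = \left(\left(\sqrt{7} + 25\right) + 6\right) \left(\left(\frac{32}{5} - -12\right) - 98\right) = \left(\left(25 + \sqrt{7}\right) + 6\right) \left(\left(\frac{32}{5} + 12\right) - 98\right) = \left(31 + \sqrt{7}\right) \left(\frac{92}{5} - 98\right) = \left(31 + \sqrt{7}\right) \left(- \frac{398}{5}\right) = - \frac{12338}{5} - \frac{398 \sqrt{7}}{5}$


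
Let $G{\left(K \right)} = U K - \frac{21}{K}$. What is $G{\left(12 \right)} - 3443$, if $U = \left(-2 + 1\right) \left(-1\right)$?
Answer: $- \frac{13731}{4} \approx -3432.8$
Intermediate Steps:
$U = 1$ ($U = \left(-1\right) \left(-1\right) = 1$)
$G{\left(K \right)} = K - \frac{21}{K}$ ($G{\left(K \right)} = 1 K - \frac{21}{K} = K - \frac{21}{K}$)
$G{\left(12 \right)} - 3443 = \left(12 - \frac{21}{12}\right) - 3443 = \left(12 - \frac{7}{4}\right) - 3443 = \frac{41}{4} - 3443 = - \frac{13731}{4}$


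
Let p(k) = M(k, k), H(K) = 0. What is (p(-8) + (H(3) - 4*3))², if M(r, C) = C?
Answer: 400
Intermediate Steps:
p(k) = k
(p(-8) + (H(3) - 4*3))² = (-8 + (0 - 4*3))² = (-8 + (0 - 12))² = (-8 - 12)² = (-20)² = 400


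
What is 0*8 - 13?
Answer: -13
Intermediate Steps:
0*8 - 13 = 0 - 13 = -13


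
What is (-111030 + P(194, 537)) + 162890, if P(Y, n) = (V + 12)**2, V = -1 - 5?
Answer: 51896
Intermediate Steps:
V = -6
P(Y, n) = 36 (P(Y, n) = (-6 + 12)**2 = 6**2 = 36)
(-111030 + P(194, 537)) + 162890 = (-111030 + 36) + 162890 = -110994 + 162890 = 51896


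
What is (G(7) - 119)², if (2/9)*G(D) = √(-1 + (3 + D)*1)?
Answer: 44521/4 ≈ 11130.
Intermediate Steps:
G(D) = 9*√(2 + D)/2 (G(D) = 9*√(-1 + (3 + D)*1)/2 = 9*√(-1 + (3 + D))/2 = 9*√(2 + D)/2)
(G(7) - 119)² = (9*√(2 + 7)/2 - 119)² = (9*√9/2 - 119)² = ((9/2)*3 - 119)² = (27/2 - 119)² = (-211/2)² = 44521/4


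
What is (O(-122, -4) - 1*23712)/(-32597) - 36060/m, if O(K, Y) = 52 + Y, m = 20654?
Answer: -343345782/336629219 ≈ -1.0200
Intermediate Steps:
(O(-122, -4) - 1*23712)/(-32597) - 36060/m = ((52 - 4) - 1*23712)/(-32597) - 36060/20654 = (48 - 23712)*(-1/32597) - 36060*1/20654 = -23664*(-1/32597) - 18030/10327 = 23664/32597 - 18030/10327 = -343345782/336629219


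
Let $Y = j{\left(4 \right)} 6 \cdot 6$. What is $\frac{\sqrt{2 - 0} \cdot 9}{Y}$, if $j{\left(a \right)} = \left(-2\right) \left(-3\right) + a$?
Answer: $\frac{\sqrt{2}}{40} \approx 0.035355$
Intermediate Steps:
$j{\left(a \right)} = 6 + a$
$Y = 360$ ($Y = \left(6 + 4\right) 6 \cdot 6 = 10 \cdot 6 \cdot 6 = 60 \cdot 6 = 360$)
$\frac{\sqrt{2 - 0} \cdot 9}{Y} = \frac{\sqrt{2 - 0} \cdot 9}{360} = \sqrt{2 + 0} \cdot 9 \cdot \frac{1}{360} = \sqrt{2} \cdot 9 \cdot \frac{1}{360} = 9 \sqrt{2} \cdot \frac{1}{360} = \frac{\sqrt{2}}{40}$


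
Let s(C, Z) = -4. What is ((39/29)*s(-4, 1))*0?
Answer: 0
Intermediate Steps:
((39/29)*s(-4, 1))*0 = ((39/29)*(-4))*0 = -156/29*0 = 0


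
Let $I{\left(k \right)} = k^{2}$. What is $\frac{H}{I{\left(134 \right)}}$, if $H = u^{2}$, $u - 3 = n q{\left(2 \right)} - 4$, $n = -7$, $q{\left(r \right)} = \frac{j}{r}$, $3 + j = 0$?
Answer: $\frac{361}{71824} \approx 0.0050262$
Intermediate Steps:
$j = -3$ ($j = -3 + 0 = -3$)
$q{\left(r \right)} = - \frac{3}{r}$
$u = \frac{19}{2}$ ($u = 3 - \left(4 + 7 \left(- \frac{3}{2}\right)\right) = 3 - \left(4 + 7 \left(\left(-3\right) \frac{1}{2}\right)\right) = 3 - - \frac{13}{2} = 3 + \left(\frac{21}{2} - 4\right) = 3 + \frac{13}{2} = \frac{19}{2} \approx 9.5$)
$H = \frac{361}{4}$ ($H = \left(\frac{19}{2}\right)^{2} = \frac{361}{4} \approx 90.25$)
$\frac{H}{I{\left(134 \right)}} = \frac{361}{4 \cdot 134^{2}} = \frac{361}{4 \cdot 17956} = \frac{361}{4} \cdot \frac{1}{17956} = \frac{361}{71824}$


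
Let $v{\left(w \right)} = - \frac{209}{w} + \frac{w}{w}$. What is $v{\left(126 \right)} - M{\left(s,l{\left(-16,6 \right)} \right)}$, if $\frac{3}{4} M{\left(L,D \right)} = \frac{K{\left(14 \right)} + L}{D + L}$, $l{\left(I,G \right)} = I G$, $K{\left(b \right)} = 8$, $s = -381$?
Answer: $- \frac{34085}{20034} \approx -1.7014$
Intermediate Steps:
$l{\left(I,G \right)} = G I$
$v{\left(w \right)} = 1 - \frac{209}{w}$ ($v{\left(w \right)} = - \frac{209}{w} + 1 = 1 - \frac{209}{w}$)
$M{\left(L,D \right)} = \frac{4 \left(8 + L\right)}{3 \left(D + L\right)}$ ($M{\left(L,D \right)} = \frac{4 \frac{8 + L}{D + L}}{3} = \frac{4 \left(8 + L\right)}{3 \left(D + L\right)}$)
$v{\left(126 \right)} - M{\left(s,l{\left(-16,6 \right)} \right)} = \frac{-209 + 126}{126} - \frac{4 \left(8 - 381\right)}{3 \left(6 \left(-16\right) - 381\right)} = \frac{1}{126} \left(-83\right) - \frac{4}{3} \frac{1}{-96 - 381} \left(-373\right) = - \frac{83}{126} - \frac{4}{3} \frac{1}{-477} \left(-373\right) = - \frac{83}{126} - \frac{4}{3} \left(- \frac{1}{477}\right) \left(-373\right) = - \frac{83}{126} - \frac{1492}{1431} = - \frac{34085}{20034}$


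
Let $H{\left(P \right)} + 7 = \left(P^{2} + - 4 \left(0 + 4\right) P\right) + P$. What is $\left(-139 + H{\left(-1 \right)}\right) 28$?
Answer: $-3640$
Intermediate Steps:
$H{\left(P \right)} = -7 + P^{2} - 15 P$ ($H{\left(P \right)} = -7 + \left(\left(P^{2} + - 4 \left(0 + 4\right) P\right) + P\right) = -7 + \left(\left(P^{2} + \left(-4\right) 4 P\right) + P\right) = -7 + \left(\left(P^{2} - 16 P\right) + P\right) = -7 + \left(P^{2} - 15 P\right) = -7 + P^{2} - 15 P$)
$\left(-139 + H{\left(-1 \right)}\right) 28 = \left(-139 - \left(-8 - 1\right)\right) 28 = \left(-139 + \left(-7 + 1 + 15\right)\right) 28 = \left(-139 + 9\right) 28 = \left(-130\right) 28 = -3640$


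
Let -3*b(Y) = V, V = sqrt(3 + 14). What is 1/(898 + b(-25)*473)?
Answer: 8082/3454243 + 1419*sqrt(17)/3454243 ≈ 0.0040335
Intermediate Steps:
V = sqrt(17) ≈ 4.1231
b(Y) = -sqrt(17)/3
1/(898 + b(-25)*473) = 1/(898 - sqrt(17)/3*473) = 1/(898 - 473*sqrt(17)/3)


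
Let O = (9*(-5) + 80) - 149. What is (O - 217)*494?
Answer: -163514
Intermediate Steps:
O = -114 (O = (-45 + 80) - 149 = 35 - 149 = -114)
(O - 217)*494 = (-114 - 217)*494 = -331*494 = -163514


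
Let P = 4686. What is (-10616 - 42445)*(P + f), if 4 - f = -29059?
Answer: -1790755689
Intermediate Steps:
f = 29063 (f = 4 - 1*(-29059) = 4 + 29059 = 29063)
(-10616 - 42445)*(P + f) = (-10616 - 42445)*(4686 + 29063) = -53061*33749 = -1790755689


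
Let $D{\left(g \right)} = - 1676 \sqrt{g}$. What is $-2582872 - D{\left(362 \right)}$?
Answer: $-2582872 + 1676 \sqrt{362} \approx -2.551 \cdot 10^{6}$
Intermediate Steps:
$-2582872 - D{\left(362 \right)} = -2582872 - - 1676 \sqrt{362} = -2582872 + 1676 \sqrt{362}$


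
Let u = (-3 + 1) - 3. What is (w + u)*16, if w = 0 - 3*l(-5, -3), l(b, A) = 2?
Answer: -176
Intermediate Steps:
u = -5 (u = -2 - 3 = -5)
w = -6 (w = 0 - 3*2 = 0 - 6 = -6)
(w + u)*16 = (-6 - 5)*16 = -11*16 = -176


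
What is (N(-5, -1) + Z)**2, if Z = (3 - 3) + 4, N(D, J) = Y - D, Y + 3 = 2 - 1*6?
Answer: 4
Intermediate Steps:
Y = -7 (Y = -3 + (2 - 1*6) = -3 + (2 - 6) = -3 - 4 = -7)
N(D, J) = -7 - D
Z = 4 (Z = 0 + 4 = 4)
(N(-5, -1) + Z)**2 = ((-7 - 1*(-5)) + 4)**2 = ((-7 + 5) + 4)**2 = (-2 + 4)**2 = 2**2 = 4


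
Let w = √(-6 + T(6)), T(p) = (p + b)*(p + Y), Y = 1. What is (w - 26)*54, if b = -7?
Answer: -1404 + 54*I*√13 ≈ -1404.0 + 194.7*I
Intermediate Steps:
T(p) = (1 + p)*(-7 + p) (T(p) = (p - 7)*(p + 1) = (-7 + p)*(1 + p) = (1 + p)*(-7 + p))
w = I*√13 (w = √(-6 + (-7 + 6² - 6*6)) = √(-6 + (-7 + 36 - 36)) = √(-6 - 7) = √(-13) = I*√13 ≈ 3.6056*I)
(w - 26)*54 = (I*√13 - 26)*54 = (-26 + I*√13)*54 = -1404 + 54*I*√13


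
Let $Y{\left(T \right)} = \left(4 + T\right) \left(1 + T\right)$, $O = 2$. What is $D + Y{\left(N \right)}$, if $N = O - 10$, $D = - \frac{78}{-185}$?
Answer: $\frac{5258}{185} \approx 28.422$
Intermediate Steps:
$D = \frac{78}{185}$ ($D = \left(-78\right) \left(- \frac{1}{185}\right) = \frac{78}{185} \approx 0.42162$)
$N = -8$ ($N = 2 - 10 = -8$)
$Y{\left(T \right)} = \left(1 + T\right) \left(4 + T\right)$
$D + Y{\left(N \right)} = \frac{78}{185} + \left(4 + \left(-8\right)^{2} + 5 \left(-8\right)\right) = \frac{78}{185} + \left(4 + 64 - 40\right) = \frac{78}{185} + 28 = \frac{5258}{185}$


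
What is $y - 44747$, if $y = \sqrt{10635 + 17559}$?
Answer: $-44747 + \sqrt{28194} \approx -44579.0$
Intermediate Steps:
$y = \sqrt{28194} \approx 167.91$
$y - 44747 = \sqrt{28194} - 44747 = -44747 + \sqrt{28194}$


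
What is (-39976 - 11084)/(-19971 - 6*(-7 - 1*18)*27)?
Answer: 17020/5307 ≈ 3.2071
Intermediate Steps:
(-39976 - 11084)/(-19971 - 6*(-7 - 1*18)*27) = -51060/(-19971 - 6*(-7 - 18)*27) = -51060/(-19971 - 6*(-25)*27) = -51060/(-19971 + 150*27) = -51060/(-19971 + 4050) = -51060/(-15921) = -51060*(-1/15921) = 17020/5307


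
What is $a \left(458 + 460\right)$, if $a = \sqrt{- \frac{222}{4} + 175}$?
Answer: $459 \sqrt{478} \approx 10035.0$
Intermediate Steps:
$a = \frac{\sqrt{478}}{2}$ ($a = \sqrt{\left(-222\right) \frac{1}{4} + 175} = \sqrt{- \frac{111}{2} + 175} = \sqrt{\frac{239}{2}} = \frac{\sqrt{478}}{2} \approx 10.932$)
$a \left(458 + 460\right) = \frac{\sqrt{478}}{2} \left(458 + 460\right) = \frac{\sqrt{478}}{2} \cdot 918 = 459 \sqrt{478}$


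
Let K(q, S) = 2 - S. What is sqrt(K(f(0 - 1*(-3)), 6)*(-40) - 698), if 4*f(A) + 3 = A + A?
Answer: I*sqrt(538) ≈ 23.195*I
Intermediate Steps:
f(A) = -3/4 + A/2 (f(A) = -3/4 + (A + A)/4 = -3/4 + (2*A)/4 = -3/4 + A/2)
sqrt(K(f(0 - 1*(-3)), 6)*(-40) - 698) = sqrt((2 - 1*6)*(-40) - 698) = sqrt((2 - 6)*(-40) - 698) = sqrt(-4*(-40) - 698) = sqrt(160 - 698) = sqrt(-538) = I*sqrt(538)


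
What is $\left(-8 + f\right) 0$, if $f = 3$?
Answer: $0$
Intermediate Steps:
$\left(-8 + f\right) 0 = \left(-8 + 3\right) 0 = \left(-5\right) 0 = 0$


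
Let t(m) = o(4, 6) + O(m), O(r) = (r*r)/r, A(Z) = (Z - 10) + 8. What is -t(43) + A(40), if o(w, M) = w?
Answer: -9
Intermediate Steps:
A(Z) = -2 + Z (A(Z) = (-10 + Z) + 8 = -2 + Z)
O(r) = r (O(r) = r²/r = r)
t(m) = 4 + m
-t(43) + A(40) = -(4 + 43) + (-2 + 40) = -1*47 + 38 = -47 + 38 = -9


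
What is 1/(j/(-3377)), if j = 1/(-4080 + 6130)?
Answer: -6922850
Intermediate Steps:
j = 1/2050 ≈ 0.00048780
1/(j/(-3377)) = 1/((1/2050)/(-3377)) = 1/((1/2050)*(-1/3377)) = 1/(-1/6922850) = -6922850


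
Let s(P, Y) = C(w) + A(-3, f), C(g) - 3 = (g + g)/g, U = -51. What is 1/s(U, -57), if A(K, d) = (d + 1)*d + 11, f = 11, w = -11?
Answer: 1/148 ≈ 0.0067568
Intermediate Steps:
C(g) = 5 (C(g) = 3 + (g + g)/g = 3 + (2*g)/g = 3 + 2 = 5)
A(K, d) = 11 + d*(1 + d) (A(K, d) = (1 + d)*d + 11 = d*(1 + d) + 11 = 11 + d*(1 + d))
s(P, Y) = 148 (s(P, Y) = 5 + (11 + 11 + 11**2) = 5 + (11 + 11 + 121) = 5 + 143 = 148)
1/s(U, -57) = 1/148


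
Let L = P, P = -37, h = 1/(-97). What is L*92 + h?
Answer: -330189/97 ≈ -3404.0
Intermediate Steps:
h = -1/97 ≈ -0.010309
L = -37
L*92 + h = -37*92 - 1/97 = -3404 - 1/97 = -330189/97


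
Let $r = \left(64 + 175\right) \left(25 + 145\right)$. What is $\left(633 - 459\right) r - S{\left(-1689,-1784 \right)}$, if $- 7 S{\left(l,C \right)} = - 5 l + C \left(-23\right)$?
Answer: $\frac{49536817}{7} \approx 7.0767 \cdot 10^{6}$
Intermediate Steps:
$r = 40630$ ($r = 239 \cdot 170 = 40630$)
$S{\left(l,C \right)} = \frac{5 l}{7} + \frac{23 C}{7}$ ($S{\left(l,C \right)} = - \frac{- 5 l + C \left(-23\right)}{7} = - \frac{- 5 l - 23 C}{7} = - \frac{- 23 C - 5 l}{7} = \frac{5 l}{7} + \frac{23 C}{7}$)
$\left(633 - 459\right) r - S{\left(-1689,-1784 \right)} = \left(633 - 459\right) 40630 - \left(\frac{5}{7} \left(-1689\right) + \frac{23}{7} \left(-1784\right)\right) = 174 \cdot 40630 - \left(- \frac{8445}{7} - \frac{41032}{7}\right) = 7069620 - - \frac{49477}{7} = 7069620 + \frac{49477}{7} = \frac{49536817}{7}$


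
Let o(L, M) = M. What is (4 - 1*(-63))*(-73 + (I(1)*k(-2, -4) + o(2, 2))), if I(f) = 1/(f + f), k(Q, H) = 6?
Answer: -4556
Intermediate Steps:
I(f) = 1/(2*f)
(4 - 1*(-63))*(-73 + (I(1)*k(-2, -4) + o(2, 2))) = (4 - 1*(-63))*(-73 + (((½)/1)*6 + 2)) = (4 + 63)*(-73 + (((½)*1)*6 + 2)) = 67*(-73 + ((½)*6 + 2)) = 67*(-73 + (3 + 2)) = 67*(-73 + 5) = 67*(-68) = -4556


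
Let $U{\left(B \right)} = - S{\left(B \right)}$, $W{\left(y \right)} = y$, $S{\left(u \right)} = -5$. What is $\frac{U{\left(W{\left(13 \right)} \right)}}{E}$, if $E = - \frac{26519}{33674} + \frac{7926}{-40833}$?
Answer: $- \frac{2291684070}{449916817} \approx -5.0936$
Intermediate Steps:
$U{\left(B \right)} = 5$ ($U{\left(B \right)} = \left(-1\right) \left(-5\right) = 5$)
$E = - \frac{449916817}{458336814}$ ($E = \left(-26519\right) \frac{1}{33674} + 7926 \left(- \frac{1}{40833}\right) = - \frac{26519}{33674} - \frac{2642}{13611} = - \frac{449916817}{458336814} \approx -0.98163$)
$\frac{U{\left(W{\left(13 \right)} \right)}}{E} = \frac{5}{- \frac{449916817}{458336814}} = 5 \left(- \frac{458336814}{449916817}\right) = - \frac{2291684070}{449916817}$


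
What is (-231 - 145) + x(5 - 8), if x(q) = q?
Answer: -379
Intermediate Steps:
(-231 - 145) + x(5 - 8) = (-231 - 145) + (5 - 8) = -376 - 3 = -379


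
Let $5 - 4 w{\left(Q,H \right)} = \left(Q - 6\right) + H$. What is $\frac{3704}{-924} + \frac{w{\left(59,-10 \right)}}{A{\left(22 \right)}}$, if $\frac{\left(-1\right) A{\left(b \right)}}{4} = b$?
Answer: $- \frac{14417}{3696} \approx -3.9007$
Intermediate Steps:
$A{\left(b \right)} = - 4 b$
$w{\left(Q,H \right)} = \frac{11}{4} - \frac{H}{4} - \frac{Q}{4}$ ($w{\left(Q,H \right)} = \frac{5}{4} - \frac{\left(Q - 6\right) + H}{4} = \frac{5}{4} - \frac{\left(-6 + Q\right) + H}{4} = \frac{5}{4} - \frac{-6 + H + Q}{4} = \frac{5}{4} - \left(- \frac{3}{2} + \frac{H}{4} + \frac{Q}{4}\right) = \frac{11}{4} - \frac{H}{4} - \frac{Q}{4}$)
$\frac{3704}{-924} + \frac{w{\left(59,-10 \right)}}{A{\left(22 \right)}} = \frac{3704}{-924} + \frac{\frac{11}{4} - - \frac{5}{2} - \frac{59}{4}}{\left(-4\right) 22} = 3704 \left(- \frac{1}{924}\right) + \frac{\frac{11}{4} + \frac{5}{2} - \frac{59}{4}}{-88} = - \frac{926}{231} - - \frac{19}{176} = - \frac{926}{231} + \frac{19}{176} = - \frac{14417}{3696}$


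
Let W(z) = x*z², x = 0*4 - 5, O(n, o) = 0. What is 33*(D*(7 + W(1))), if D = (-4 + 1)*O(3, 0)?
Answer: 0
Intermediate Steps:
x = -5 (x = 0 - 5 = -5)
D = 0 (D = (-4 + 1)*0 = -3*0 = 0)
W(z) = -5*z²
33*(D*(7 + W(1))) = 33*(0*(7 - 5*1²)) = 33*(0*(7 - 5*1)) = 33*(0*(7 - 5)) = 33*(0*2) = 33*0 = 0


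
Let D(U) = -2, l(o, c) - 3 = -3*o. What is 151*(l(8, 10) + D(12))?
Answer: -3473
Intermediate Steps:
l(o, c) = 3 - 3*o
151*(l(8, 10) + D(12)) = 151*((3 - 3*8) - 2) = 151*((3 - 24) - 2) = 151*(-21 - 2) = 151*(-23) = -3473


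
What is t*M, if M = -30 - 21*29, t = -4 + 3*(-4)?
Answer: 10224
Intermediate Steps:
t = -16 (t = -4 - 12 = -16)
M = -639 (M = -30 - 609 = -639)
t*M = -16*(-639) = 10224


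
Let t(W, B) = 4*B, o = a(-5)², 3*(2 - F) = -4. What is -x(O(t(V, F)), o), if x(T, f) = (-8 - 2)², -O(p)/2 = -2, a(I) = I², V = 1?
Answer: -100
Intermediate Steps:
F = 10/3 (F = 2 - ⅓*(-4) = 2 + 4/3 = 10/3 ≈ 3.3333)
o = 625 (o = ((-5)²)² = 25² = 625)
O(p) = 4 (O(p) = -2*(-2) = 4)
x(T, f) = 100 (x(T, f) = (-10)² = 100)
-x(O(t(V, F)), o) = -1*100 = -100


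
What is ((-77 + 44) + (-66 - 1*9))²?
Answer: 11664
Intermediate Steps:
((-77 + 44) + (-66 - 1*9))² = (-33 + (-66 - 9))² = (-33 - 75)² = (-108)² = 11664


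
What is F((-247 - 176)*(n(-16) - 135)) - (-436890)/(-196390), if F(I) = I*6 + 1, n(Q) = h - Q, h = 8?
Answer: 5532635752/19639 ≈ 2.8172e+5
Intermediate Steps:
n(Q) = 8 - Q
F(I) = 1 + 6*I (F(I) = 6*I + 1 = 1 + 6*I)
F((-247 - 176)*(n(-16) - 135)) - (-436890)/(-196390) = (1 + 6*((-247 - 176)*((8 - 1*(-16)) - 135))) - (-436890)/(-196390) = (1 + 6*(-423*((8 + 16) - 135))) - (-436890)*(-1)/196390 = (1 + 6*(-423*(24 - 135))) - 1*43689/19639 = (1 + 6*(-423*(-111))) - 43689/19639 = (1 + 6*46953) - 43689/19639 = (1 + 281718) - 43689/19639 = 281719 - 43689/19639 = 5532635752/19639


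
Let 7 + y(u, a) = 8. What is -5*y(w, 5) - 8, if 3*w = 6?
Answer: -13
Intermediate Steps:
w = 2 (w = (1/3)*6 = 2)
y(u, a) = 1 (y(u, a) = -7 + 8 = 1)
-5*y(w, 5) - 8 = -5*1 - 8 = -5 - 8 = -13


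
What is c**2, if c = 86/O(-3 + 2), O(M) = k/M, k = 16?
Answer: 1849/64 ≈ 28.891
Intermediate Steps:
O(M) = 16/M
c = -43/8 (c = 86/((16/(-3 + 2))) = 86/((16/(-1))) = 86/((16*(-1))) = 86/(-16) = 86*(-1/16) = -43/8 ≈ -5.3750)
c**2 = (-43/8)**2 = 1849/64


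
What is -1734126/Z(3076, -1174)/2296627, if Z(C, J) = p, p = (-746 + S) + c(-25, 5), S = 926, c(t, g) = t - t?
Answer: -289021/68898810 ≈ -0.0041949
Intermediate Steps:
c(t, g) = 0
p = 180 (p = (-746 + 926) + 0 = 180 + 0 = 180)
Z(C, J) = 180
-1734126/Z(3076, -1174)/2296627 = -1734126/180/2296627 = -1734126*1/180*(1/2296627) = -289021/30*1/2296627 = -289021/68898810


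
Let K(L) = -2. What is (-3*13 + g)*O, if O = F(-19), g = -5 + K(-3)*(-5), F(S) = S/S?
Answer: -34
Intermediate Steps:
F(S) = 1
g = 5 (g = -5 - 2*(-5) = -5 + 10 = 5)
O = 1
(-3*13 + g)*O = (-3*13 + 5)*1 = (-39 + 5)*1 = -34*1 = -34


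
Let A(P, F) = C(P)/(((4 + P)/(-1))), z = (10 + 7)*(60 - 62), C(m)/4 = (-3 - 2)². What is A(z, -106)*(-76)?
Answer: -760/3 ≈ -253.33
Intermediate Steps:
C(m) = 100 (C(m) = 4*(-3 - 2)² = 4*(-5)² = 4*25 = 100)
z = -34 (z = 17*(-2) = -34)
A(P, F) = 100/(-4 - P) (A(P, F) = 100/(((4 + P)/(-1))) = 100/(((4 + P)*(-1))) = 100/(-4 - P))
A(z, -106)*(-76) = -100/(4 - 34)*(-76) = -100/(-30)*(-76) = -100*(-1/30)*(-76) = (10/3)*(-76) = -760/3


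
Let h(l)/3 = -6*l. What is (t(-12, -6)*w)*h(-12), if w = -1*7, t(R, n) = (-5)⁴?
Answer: -945000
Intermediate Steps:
t(R, n) = 625
w = -7
h(l) = -18*l (h(l) = 3*(-6*l) = -18*l)
(t(-12, -6)*w)*h(-12) = (625*(-7))*(-18*(-12)) = -4375*216 = -945000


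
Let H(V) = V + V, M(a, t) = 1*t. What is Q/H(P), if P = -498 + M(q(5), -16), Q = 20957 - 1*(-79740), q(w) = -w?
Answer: -100697/1028 ≈ -97.954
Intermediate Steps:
M(a, t) = t
Q = 100697 (Q = 20957 + 79740 = 100697)
P = -514 (P = -498 - 16 = -514)
H(V) = 2*V
Q/H(P) = 100697/((2*(-514))) = 100697/(-1028) = 100697*(-1/1028) = -100697/1028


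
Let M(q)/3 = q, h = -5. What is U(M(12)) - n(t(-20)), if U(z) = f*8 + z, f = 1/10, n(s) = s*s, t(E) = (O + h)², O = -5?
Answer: -49816/5 ≈ -9963.2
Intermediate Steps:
M(q) = 3*q
t(E) = 100 (t(E) = (-5 - 5)² = (-10)² = 100)
n(s) = s²
f = ⅒ ≈ 0.10000
U(z) = ⅘ + z (U(z) = (⅒)*8 + z = ⅘ + z)
U(M(12)) - n(t(-20)) = (⅘ + 3*12) - 1*100² = (⅘ + 36) - 1*10000 = 184/5 - 10000 = -49816/5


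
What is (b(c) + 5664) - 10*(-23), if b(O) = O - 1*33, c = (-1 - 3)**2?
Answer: 5877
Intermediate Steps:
c = 16 (c = (-4)**2 = 16)
b(O) = -33 + O (b(O) = O - 33 = -33 + O)
(b(c) + 5664) - 10*(-23) = ((-33 + 16) + 5664) - 10*(-23) = (-17 + 5664) + 230 = 5647 + 230 = 5877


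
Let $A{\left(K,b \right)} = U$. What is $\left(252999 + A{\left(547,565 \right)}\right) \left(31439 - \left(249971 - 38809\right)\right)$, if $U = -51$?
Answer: $-45460573404$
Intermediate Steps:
$A{\left(K,b \right)} = -51$
$\left(252999 + A{\left(547,565 \right)}\right) \left(31439 - \left(249971 - 38809\right)\right) = \left(252999 - 51\right) \left(31439 - \left(249971 - 38809\right)\right) = 252948 \left(31439 + \left(\left(-147953 + 38809\right) - 102018\right)\right) = 252948 \left(31439 - 211162\right) = 252948 \left(-179723\right) = -45460573404$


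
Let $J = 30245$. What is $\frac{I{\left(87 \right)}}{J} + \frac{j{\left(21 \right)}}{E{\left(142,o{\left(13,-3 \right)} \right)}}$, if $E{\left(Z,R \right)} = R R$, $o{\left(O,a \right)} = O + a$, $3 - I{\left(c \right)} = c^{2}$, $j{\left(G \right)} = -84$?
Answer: $- \frac{164859}{151225} \approx -1.0902$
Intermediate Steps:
$I{\left(c \right)} = 3 - c^{2}$
$E{\left(Z,R \right)} = R^{2}$
$\frac{I{\left(87 \right)}}{J} + \frac{j{\left(21 \right)}}{E{\left(142,o{\left(13,-3 \right)} \right)}} = \frac{3 - 87^{2}}{30245} - \frac{84}{\left(13 - 3\right)^{2}} = \left(3 - 7569\right) \frac{1}{30245} - \frac{84}{10^{2}} = \left(3 - 7569\right) \frac{1}{30245} - \frac{84}{100} = \left(-7566\right) \frac{1}{30245} - \frac{21}{25} = - \frac{7566}{30245} - \frac{21}{25} = - \frac{164859}{151225}$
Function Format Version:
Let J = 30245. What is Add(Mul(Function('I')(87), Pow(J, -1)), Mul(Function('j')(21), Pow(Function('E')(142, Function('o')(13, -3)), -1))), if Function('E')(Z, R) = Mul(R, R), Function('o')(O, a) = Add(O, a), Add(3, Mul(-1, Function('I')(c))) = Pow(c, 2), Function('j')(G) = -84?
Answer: Rational(-164859, 151225) ≈ -1.0902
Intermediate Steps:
Function('I')(c) = Add(3, Mul(-1, Pow(c, 2)))
Function('E')(Z, R) = Pow(R, 2)
Add(Mul(Function('I')(87), Pow(J, -1)), Mul(Function('j')(21), Pow(Function('E')(142, Function('o')(13, -3)), -1))) = Add(Mul(Add(3, Mul(-1, Pow(87, 2))), Pow(30245, -1)), Mul(-84, Pow(Pow(Add(13, -3), 2), -1))) = Add(Mul(Add(3, Mul(-1, 7569)), Rational(1, 30245)), Mul(-84, Pow(Pow(10, 2), -1))) = Add(Mul(Add(3, -7569), Rational(1, 30245)), Mul(-84, Pow(100, -1))) = Add(Mul(-7566, Rational(1, 30245)), Mul(-84, Rational(1, 100))) = Add(Rational(-7566, 30245), Rational(-21, 25)) = Rational(-164859, 151225)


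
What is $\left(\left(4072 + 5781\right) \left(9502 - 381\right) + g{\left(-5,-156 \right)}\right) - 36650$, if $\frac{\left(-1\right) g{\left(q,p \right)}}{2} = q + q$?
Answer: $89832583$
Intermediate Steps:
$g{\left(q,p \right)} = - 4 q$ ($g{\left(q,p \right)} = - 2 \left(q + q\right) = - 2 \cdot 2 q = - 4 q$)
$\left(\left(4072 + 5781\right) \left(9502 - 381\right) + g{\left(-5,-156 \right)}\right) - 36650 = \left(\left(4072 + 5781\right) \left(9502 - 381\right) - -20\right) - 36650 = \left(9853 \cdot 9121 + 20\right) - 36650 = \left(89869213 + 20\right) - 36650 = 89869233 - 36650 = 89832583$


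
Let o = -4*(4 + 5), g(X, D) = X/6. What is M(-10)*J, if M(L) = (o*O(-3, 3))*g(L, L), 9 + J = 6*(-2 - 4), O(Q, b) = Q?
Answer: 8100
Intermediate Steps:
g(X, D) = X/6 (g(X, D) = X*(⅙) = X/6)
o = -36 (o = -4*9 = -36)
J = -45 (J = -9 + 6*(-2 - 4) = -9 + 6*(-6) = -9 - 36 = -45)
M(L) = 18*L (M(L) = (-36*(-3))*(L/6) = 108*(L/6) = 18*L)
M(-10)*J = (18*(-10))*(-45) = -180*(-45) = 8100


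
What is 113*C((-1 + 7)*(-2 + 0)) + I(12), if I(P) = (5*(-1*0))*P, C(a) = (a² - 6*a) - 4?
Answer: 23956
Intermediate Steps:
C(a) = -4 + a² - 6*a
I(P) = 0 (I(P) = (5*0)*P = 0*P = 0)
113*C((-1 + 7)*(-2 + 0)) + I(12) = 113*(-4 + ((-1 + 7)*(-2 + 0))² - 6*(-1 + 7)*(-2 + 0)) + 0 = 113*(-4 + (6*(-2))² - 36*(-2)) + 0 = 113*(-4 + (-12)² - 6*(-12)) + 0 = 113*(-4 + 144 + 72) + 0 = 113*212 + 0 = 23956 + 0 = 23956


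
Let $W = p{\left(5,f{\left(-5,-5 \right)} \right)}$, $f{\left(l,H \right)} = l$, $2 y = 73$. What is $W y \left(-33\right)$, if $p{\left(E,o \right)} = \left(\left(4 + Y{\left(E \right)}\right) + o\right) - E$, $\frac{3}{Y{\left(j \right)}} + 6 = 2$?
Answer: $\frac{65043}{8} \approx 8130.4$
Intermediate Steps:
$y = \frac{73}{2}$ ($y = \frac{1}{2} \cdot 73 = \frac{73}{2} \approx 36.5$)
$Y{\left(j \right)} = - \frac{3}{4}$ ($Y{\left(j \right)} = \frac{3}{-6 + 2} = \frac{3}{-4} = 3 \left(- \frac{1}{4}\right) = - \frac{3}{4}$)
$p{\left(E,o \right)} = \frac{13}{4} + o - E$ ($p{\left(E,o \right)} = \left(\left(4 - \frac{3}{4}\right) + o\right) - E = \left(\frac{13}{4} + o\right) - E = \frac{13}{4} + o - E$)
$W = - \frac{27}{4}$ ($W = \frac{13}{4} - 5 - 5 = - \frac{27}{4} \approx -6.75$)
$W y \left(-33\right) = \left(- \frac{27}{4}\right) \frac{73}{2} \left(-33\right) = \left(- \frac{1971}{8}\right) \left(-33\right) = \frac{65043}{8}$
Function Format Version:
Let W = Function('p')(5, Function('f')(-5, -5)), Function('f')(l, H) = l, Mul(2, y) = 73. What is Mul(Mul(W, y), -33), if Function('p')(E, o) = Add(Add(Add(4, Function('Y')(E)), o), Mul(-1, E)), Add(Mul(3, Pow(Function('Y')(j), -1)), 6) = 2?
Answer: Rational(65043, 8) ≈ 8130.4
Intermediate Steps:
y = Rational(73, 2) (y = Mul(Rational(1, 2), 73) = Rational(73, 2) ≈ 36.500)
Function('Y')(j) = Rational(-3, 4) (Function('Y')(j) = Mul(3, Pow(Add(-6, 2), -1)) = Mul(3, Pow(-4, -1)) = Mul(3, Rational(-1, 4)) = Rational(-3, 4))
Function('p')(E, o) = Add(Rational(13, 4), o, Mul(-1, E)) (Function('p')(E, o) = Add(Add(Add(4, Rational(-3, 4)), o), Mul(-1, E)) = Add(Add(Rational(13, 4), o), Mul(-1, E)) = Add(Rational(13, 4), o, Mul(-1, E)))
W = Rational(-27, 4) (W = Add(Rational(13, 4), -5, Mul(-1, 5)) = Add(Rational(13, 4), -5, -5) = Rational(-27, 4) ≈ -6.7500)
Mul(Mul(W, y), -33) = Mul(Mul(Rational(-27, 4), Rational(73, 2)), -33) = Mul(Rational(-1971, 8), -33) = Rational(65043, 8)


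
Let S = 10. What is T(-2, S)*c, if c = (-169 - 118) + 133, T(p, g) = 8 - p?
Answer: -1540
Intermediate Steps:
c = -154 (c = -287 + 133 = -154)
T(-2, S)*c = (8 - 1*(-2))*(-154) = (8 + 2)*(-154) = 10*(-154) = -1540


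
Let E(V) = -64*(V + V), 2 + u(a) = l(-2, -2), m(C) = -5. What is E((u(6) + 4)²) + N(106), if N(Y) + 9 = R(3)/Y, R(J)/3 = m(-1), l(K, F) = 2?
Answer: -218057/106 ≈ -2057.1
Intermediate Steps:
u(a) = 0 (u(a) = -2 + 2 = 0)
R(J) = -15 (R(J) = 3*(-5) = -15)
N(Y) = -9 - 15/Y
E(V) = -128*V
E((u(6) + 4)²) + N(106) = -128*(0 + 4)² + (-9 - 15/106) = -128*4² + (-9 - 15*1/106) = -128*16 + (-9 - 15/106) = -2048 - 969/106 = -218057/106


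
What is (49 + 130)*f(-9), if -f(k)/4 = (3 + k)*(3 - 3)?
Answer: 0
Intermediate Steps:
f(k) = 0 (f(k) = -4*(3 + k)*(3 - 3) = -4*(3 + k)*0 = -4*0 = 0)
(49 + 130)*f(-9) = (49 + 130)*0 = 179*0 = 0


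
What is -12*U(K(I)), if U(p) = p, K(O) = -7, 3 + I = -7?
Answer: 84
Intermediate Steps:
I = -10 (I = -3 - 7 = -10)
-12*U(K(I)) = -12*(-7) = 84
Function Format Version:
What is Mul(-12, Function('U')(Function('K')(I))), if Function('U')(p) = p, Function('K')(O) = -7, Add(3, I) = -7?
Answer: 84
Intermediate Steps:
I = -10 (I = Add(-3, -7) = -10)
Mul(-12, Function('U')(Function('K')(I))) = Mul(-12, -7) = 84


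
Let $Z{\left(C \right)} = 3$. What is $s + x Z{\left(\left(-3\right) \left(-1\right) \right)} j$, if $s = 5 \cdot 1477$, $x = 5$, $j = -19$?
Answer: $7100$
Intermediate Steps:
$s = 7385$
$s + x Z{\left(\left(-3\right) \left(-1\right) \right)} j = 7385 + 5 \cdot 3 \left(-19\right) = 7385 + 15 \left(-19\right) = 7385 - 285 = 7100$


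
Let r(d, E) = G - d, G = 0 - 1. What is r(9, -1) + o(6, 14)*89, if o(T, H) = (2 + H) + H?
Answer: 2660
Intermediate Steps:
G = -1
o(T, H) = 2 + 2*H
r(d, E) = -1 - d
r(9, -1) + o(6, 14)*89 = (-1 - 1*9) + (2 + 2*14)*89 = (-1 - 9) + (2 + 28)*89 = -10 + 30*89 = -10 + 2670 = 2660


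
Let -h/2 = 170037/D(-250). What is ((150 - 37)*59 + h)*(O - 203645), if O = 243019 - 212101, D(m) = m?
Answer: -173316344524/125 ≈ -1.3865e+9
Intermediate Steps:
O = 30918
h = 170037/125 (h = -340074/(-250) = -340074*(-1)/250 = -2*(-170037/250) = 170037/125 ≈ 1360.3)
((150 - 37)*59 + h)*(O - 203645) = ((150 - 37)*59 + 170037/125)*(30918 - 203645) = (113*59 + 170037/125)*(-172727) = (6667 + 170037/125)*(-172727) = (1003412/125)*(-172727) = -173316344524/125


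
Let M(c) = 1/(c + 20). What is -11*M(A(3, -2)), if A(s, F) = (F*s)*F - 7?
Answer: -11/25 ≈ -0.44000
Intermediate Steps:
A(s, F) = -7 + s*F**2 (A(s, F) = s*F**2 - 7 = -7 + s*F**2)
M(c) = 1/(20 + c)
-11*M(A(3, -2)) = -11/(20 + (-7 + 3*(-2)**2)) = -11/(20 + (-7 + 3*4)) = -11/(20 + (-7 + 12)) = -11/(20 + 5) = -11/25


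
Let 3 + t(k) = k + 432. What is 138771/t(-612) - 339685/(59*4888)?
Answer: -13360869529/17591912 ≈ -759.49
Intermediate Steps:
t(k) = 429 + k (t(k) = -3 + (k + 432) = -3 + (432 + k) = 429 + k)
138771/t(-612) - 339685/(59*4888) = 138771/(429 - 612) - 339685/(59*4888) = 138771/(-183) - 339685/288392 = 138771*(-1/183) - 339685*1/288392 = -46257/61 - 339685/288392 = -13360869529/17591912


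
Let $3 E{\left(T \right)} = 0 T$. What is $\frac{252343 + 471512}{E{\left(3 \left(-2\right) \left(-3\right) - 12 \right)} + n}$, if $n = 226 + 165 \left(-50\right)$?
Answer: $- \frac{723855}{8024} \approx -90.211$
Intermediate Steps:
$n = -8024$ ($n = 226 - 8250 = -8024$)
$E{\left(T \right)} = 0$ ($E{\left(T \right)} = \frac{0 T}{3} = \frac{1}{3} \cdot 0 = 0$)
$\frac{252343 + 471512}{E{\left(3 \left(-2\right) \left(-3\right) - 12 \right)} + n} = \frac{252343 + 471512}{0 - 8024} = \frac{723855}{-8024} = 723855 \left(- \frac{1}{8024}\right) = - \frac{723855}{8024}$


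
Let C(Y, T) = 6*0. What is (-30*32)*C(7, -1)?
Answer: 0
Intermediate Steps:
C(Y, T) = 0
(-30*32)*C(7, -1) = -30*32*0 = -960*0 = 0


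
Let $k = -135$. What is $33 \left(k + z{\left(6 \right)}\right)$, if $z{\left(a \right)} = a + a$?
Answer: $-4059$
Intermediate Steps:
$z{\left(a \right)} = 2 a$
$33 \left(k + z{\left(6 \right)}\right) = 33 \left(-135 + 2 \cdot 6\right) = 33 \left(-135 + 12\right) = 33 \left(-123\right) = -4059$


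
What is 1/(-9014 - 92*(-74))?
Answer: -1/2206 ≈ -0.00045331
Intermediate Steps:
1/(-9014 - 92*(-74)) = 1/(-9014 + 6808) = 1/(-2206) = -1/2206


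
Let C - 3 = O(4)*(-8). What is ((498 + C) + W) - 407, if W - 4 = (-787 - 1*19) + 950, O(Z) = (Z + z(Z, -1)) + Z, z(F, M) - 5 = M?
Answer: 146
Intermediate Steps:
z(F, M) = 5 + M
O(Z) = 4 + 2*Z (O(Z) = (Z + (5 - 1)) + Z = (Z + 4) + Z = (4 + Z) + Z = 4 + 2*Z)
W = 148 (W = 4 + ((-787 - 1*19) + 950) = 4 + ((-787 - 19) + 950) = 4 + (-806 + 950) = 4 + 144 = 148)
C = -93 (C = 3 + (4 + 2*4)*(-8) = 3 + (4 + 8)*(-8) = 3 + 12*(-8) = 3 - 96 = -93)
((498 + C) + W) - 407 = ((498 - 93) + 148) - 407 = (405 + 148) - 407 = 553 - 407 = 146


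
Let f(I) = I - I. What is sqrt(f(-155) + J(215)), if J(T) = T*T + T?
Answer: 6*sqrt(1290) ≈ 215.50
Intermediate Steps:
f(I) = 0
J(T) = T + T**2 (J(T) = T**2 + T = T + T**2)
sqrt(f(-155) + J(215)) = sqrt(0 + 215*(1 + 215)) = sqrt(0 + 215*216) = sqrt(0 + 46440) = sqrt(46440) = 6*sqrt(1290)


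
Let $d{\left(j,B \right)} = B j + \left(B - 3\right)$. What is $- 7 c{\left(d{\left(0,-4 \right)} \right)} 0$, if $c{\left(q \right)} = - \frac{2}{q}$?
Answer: $0$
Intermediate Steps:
$d{\left(j,B \right)} = -3 + B + B j$ ($d{\left(j,B \right)} = B j + \left(-3 + B\right) = -3 + B + B j$)
$- 7 c{\left(d{\left(0,-4 \right)} \right)} 0 = - 7 \left(- \frac{2}{-3 - 4 - 0}\right) 0 = - 7 \left(- \frac{2}{-3 - 4 + 0}\right) 0 = - 7 \left(- \frac{2}{-7}\right) 0 = - 7 \left(\left(-2\right) \left(- \frac{1}{7}\right)\right) 0 = \left(-7\right) \frac{2}{7} \cdot 0 = \left(-2\right) 0 = 0$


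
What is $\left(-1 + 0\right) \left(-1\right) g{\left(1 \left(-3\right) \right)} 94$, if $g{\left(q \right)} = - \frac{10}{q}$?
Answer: $\frac{940}{3} \approx 313.33$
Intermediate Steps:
$\left(-1 + 0\right) \left(-1\right) g{\left(1 \left(-3\right) \right)} 94 = \left(-1 + 0\right) \left(-1\right) \left(- \frac{10}{1 \left(-3\right)}\right) 94 = \left(-1\right) \left(-1\right) \left(- \frac{10}{-3}\right) 94 = 1 \left(\left(-10\right) \left(- \frac{1}{3}\right)\right) 94 = 1 \cdot \frac{10}{3} \cdot 94 = \frac{10}{3} \cdot 94 = \frac{940}{3}$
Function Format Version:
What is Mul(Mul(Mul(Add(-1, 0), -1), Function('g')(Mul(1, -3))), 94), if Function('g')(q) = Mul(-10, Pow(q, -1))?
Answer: Rational(940, 3) ≈ 313.33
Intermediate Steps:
Mul(Mul(Mul(Add(-1, 0), -1), Function('g')(Mul(1, -3))), 94) = Mul(Mul(Mul(Add(-1, 0), -1), Mul(-10, Pow(Mul(1, -3), -1))), 94) = Mul(Mul(Mul(-1, -1), Mul(-10, Pow(-3, -1))), 94) = Mul(Mul(1, Mul(-10, Rational(-1, 3))), 94) = Mul(Mul(1, Rational(10, 3)), 94) = Mul(Rational(10, 3), 94) = Rational(940, 3)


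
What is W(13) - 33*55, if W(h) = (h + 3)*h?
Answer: -1607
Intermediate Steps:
W(h) = h*(3 + h) (W(h) = (3 + h)*h = h*(3 + h))
W(13) - 33*55 = 13*(3 + 13) - 33*55 = 13*16 - 1815 = 208 - 1815 = -1607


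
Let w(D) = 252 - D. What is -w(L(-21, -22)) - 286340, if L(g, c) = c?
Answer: -286614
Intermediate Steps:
-w(L(-21, -22)) - 286340 = -(252 - 1*(-22)) - 286340 = -(252 + 22) - 286340 = -1*274 - 286340 = -274 - 286340 = -286614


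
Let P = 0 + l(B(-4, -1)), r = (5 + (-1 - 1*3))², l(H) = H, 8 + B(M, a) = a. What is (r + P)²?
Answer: 64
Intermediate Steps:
B(M, a) = -8 + a
r = 1 (r = (5 + (-1 - 3))² = (5 - 4)² = 1² = 1)
P = -9 (P = 0 + (-8 - 1) = 0 - 9 = -9)
(r + P)² = (1 - 9)² = (-8)² = 64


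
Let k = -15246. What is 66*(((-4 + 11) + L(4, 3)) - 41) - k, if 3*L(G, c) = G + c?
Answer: 13156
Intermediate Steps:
L(G, c) = G/3 + c/3 (L(G, c) = (G + c)/3 = G/3 + c/3)
66*(((-4 + 11) + L(4, 3)) - 41) - k = 66*(((-4 + 11) + ((⅓)*4 + (⅓)*3)) - 41) - 1*(-15246) = 66*((7 + (4/3 + 1)) - 41) + 15246 = 66*((7 + 7/3) - 41) + 15246 = 66*(28/3 - 41) + 15246 = 66*(-95/3) + 15246 = -2090 + 15246 = 13156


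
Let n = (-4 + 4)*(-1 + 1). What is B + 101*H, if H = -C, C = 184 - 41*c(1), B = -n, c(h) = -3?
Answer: -31007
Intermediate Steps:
n = 0 (n = 0*0 = 0)
B = 0 (B = -1*0 = 0)
C = 307 (C = 184 - 41*(-3) = 184 - 1*(-123) = 184 + 123 = 307)
H = -307 (H = -1*307 = -307)
B + 101*H = 0 + 101*(-307) = 0 - 31007 = -31007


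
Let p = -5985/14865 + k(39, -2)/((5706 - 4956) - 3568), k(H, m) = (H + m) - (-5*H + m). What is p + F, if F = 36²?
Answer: 1808951286/1396319 ≈ 1295.5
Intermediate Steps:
F = 1296
k(H, m) = 6*H (k(H, m) = (H + m) - (m - 5*H) = (H + m) + (-m + 5*H) = 6*H)
p = -678138/1396319 (p = -5985/14865 + (6*39)/((5706 - 4956) - 3568) = -5985*1/14865 + 234/(750 - 3568) = -399/991 + 234/(-2818) = -399/991 + 234*(-1/2818) = -399/991 - 117/1409 = -678138/1396319 ≈ -0.48566)
p + F = -678138/1396319 + 1296 = 1808951286/1396319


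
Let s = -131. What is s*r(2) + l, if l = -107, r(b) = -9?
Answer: 1072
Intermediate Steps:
s*r(2) + l = -131*(-9) - 107 = 1179 - 107 = 1072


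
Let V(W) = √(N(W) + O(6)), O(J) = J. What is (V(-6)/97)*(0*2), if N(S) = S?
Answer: 0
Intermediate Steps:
V(W) = √(6 + W) (V(W) = √(W + 6) = √(6 + W))
(V(-6)/97)*(0*2) = (√(6 - 6)/97)*(0*2) = (√0*(1/97))*0 = (0*(1/97))*0 = 0*0 = 0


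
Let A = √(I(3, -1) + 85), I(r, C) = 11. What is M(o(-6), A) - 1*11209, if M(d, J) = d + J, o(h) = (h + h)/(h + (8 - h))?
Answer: -22421/2 + 4*√6 ≈ -11201.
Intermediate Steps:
o(h) = h/4 (o(h) = (2*h)/8 = (2*h)*(⅛) = h/4)
A = 4*√6 (A = √(11 + 85) = √96 = 4*√6 ≈ 9.7980)
M(d, J) = J + d
M(o(-6), A) - 1*11209 = (4*√6 + (¼)*(-6)) - 1*11209 = (4*√6 - 3/2) - 11209 = (-3/2 + 4*√6) - 11209 = -22421/2 + 4*√6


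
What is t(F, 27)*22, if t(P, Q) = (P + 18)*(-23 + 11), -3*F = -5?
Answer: -5192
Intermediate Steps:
F = 5/3 (F = -⅓*(-5) = 5/3 ≈ 1.6667)
t(P, Q) = -216 - 12*P (t(P, Q) = (18 + P)*(-12) = -216 - 12*P)
t(F, 27)*22 = (-216 - 12*5/3)*22 = (-216 - 20)*22 = -236*22 = -5192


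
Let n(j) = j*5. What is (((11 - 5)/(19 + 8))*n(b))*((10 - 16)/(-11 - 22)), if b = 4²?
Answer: 320/99 ≈ 3.2323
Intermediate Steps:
b = 16
n(j) = 5*j
(((11 - 5)/(19 + 8))*n(b))*((10 - 16)/(-11 - 22)) = (((11 - 5)/(19 + 8))*(5*16))*((10 - 16)/(-11 - 22)) = ((6/27)*80)*(-6/(-33)) = ((6*(1/27))*80)*(-6*(-1/33)) = ((2/9)*80)*(2/11) = (160/9)*(2/11) = 320/99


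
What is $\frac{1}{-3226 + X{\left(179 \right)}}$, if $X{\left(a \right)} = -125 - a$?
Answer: $- \frac{1}{3530} \approx -0.00028329$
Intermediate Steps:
$\frac{1}{-3226 + X{\left(179 \right)}} = \frac{1}{-3226 - 304} = \frac{1}{-3530} = - \frac{1}{3530}$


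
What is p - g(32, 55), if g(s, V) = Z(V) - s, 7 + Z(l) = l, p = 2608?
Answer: 2592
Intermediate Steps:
Z(l) = -7 + l
g(s, V) = -7 + V - s (g(s, V) = (-7 + V) - s = -7 + V - s)
p - g(32, 55) = 2608 - (-7 + 55 - 1*32) = 2608 - (-7 + 55 - 32) = 2608 - 1*16 = 2608 - 16 = 2592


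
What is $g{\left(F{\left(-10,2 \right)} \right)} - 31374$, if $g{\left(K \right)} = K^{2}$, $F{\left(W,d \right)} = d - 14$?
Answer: $-31230$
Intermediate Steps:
$F{\left(W,d \right)} = -14 + d$
$g{\left(F{\left(-10,2 \right)} \right)} - 31374 = \left(-14 + 2\right)^{2} - 31374 = \left(-12\right)^{2} - 31374 = 144 - 31374 = -31230$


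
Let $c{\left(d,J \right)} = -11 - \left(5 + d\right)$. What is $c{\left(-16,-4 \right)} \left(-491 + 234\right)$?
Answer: $0$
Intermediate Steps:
$c{\left(d,J \right)} = -16 - d$
$c{\left(-16,-4 \right)} \left(-491 + 234\right) = \left(-16 - -16\right) \left(-491 + 234\right) = \left(-16 + 16\right) \left(-257\right) = 0 \left(-257\right) = 0$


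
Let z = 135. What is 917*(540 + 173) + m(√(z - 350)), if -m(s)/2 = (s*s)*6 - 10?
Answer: 656421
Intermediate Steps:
m(s) = 20 - 12*s² (m(s) = -2*((s*s)*6 - 10) = -2*(s²*6 - 10) = -2*(6*s² - 10) = -2*(-10 + 6*s²) = 20 - 12*s²)
917*(540 + 173) + m(√(z - 350)) = 917*(540 + 173) + (20 - 12*(√(135 - 350))²) = 917*713 + (20 - 12*(√(-215))²) = 653821 + (20 - 12*(I*√215)²) = 653821 + (20 - 12*(-215)) = 653821 + (20 + 2580) = 653821 + 2600 = 656421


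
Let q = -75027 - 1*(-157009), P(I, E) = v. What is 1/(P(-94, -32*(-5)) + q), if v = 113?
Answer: 1/82095 ≈ 1.2181e-5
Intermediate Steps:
P(I, E) = 113
q = 81982 (q = -75027 + 157009 = 81982)
1/(P(-94, -32*(-5)) + q) = 1/(113 + 81982) = 1/82095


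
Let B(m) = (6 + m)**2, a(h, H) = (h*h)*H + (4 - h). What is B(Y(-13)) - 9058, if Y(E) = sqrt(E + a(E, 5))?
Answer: -8173 + 12*sqrt(849) ≈ -7823.4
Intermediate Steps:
a(h, H) = 4 - h + H*h**2 (a(h, H) = h**2*H + (4 - h) = H*h**2 + (4 - h) = 4 - h + H*h**2)
Y(E) = sqrt(4 + 5*E**2) (Y(E) = sqrt(E + (4 - E + 5*E**2)) = sqrt(4 + 5*E**2))
B(Y(-13)) - 9058 = (6 + sqrt(4 + 5*(-13)**2))**2 - 9058 = (6 + sqrt(4 + 5*169))**2 - 9058 = (6 + sqrt(4 + 845))**2 - 9058 = (6 + sqrt(849))**2 - 9058 = -9058 + (6 + sqrt(849))**2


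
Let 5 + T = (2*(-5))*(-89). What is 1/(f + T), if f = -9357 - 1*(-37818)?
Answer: 1/29346 ≈ 3.4076e-5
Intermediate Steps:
T = 885 (T = -5 + (2*(-5))*(-89) = -5 - 10*(-89) = -5 + 890 = 885)
f = 28461 (f = -9357 + 37818 = 28461)
1/(f + T) = 1/(28461 + 885) = 1/29346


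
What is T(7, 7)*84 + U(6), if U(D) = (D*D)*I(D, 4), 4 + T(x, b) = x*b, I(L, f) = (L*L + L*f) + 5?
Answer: 6120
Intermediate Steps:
I(L, f) = 5 + L² + L*f (I(L, f) = (L² + L*f) + 5 = 5 + L² + L*f)
T(x, b) = -4 + b*x (T(x, b) = -4 + x*b = -4 + b*x)
U(D) = D²*(5 + D² + 4*D) (U(D) = (D*D)*(5 + D² + D*4) = D²*(5 + D² + 4*D))
T(7, 7)*84 + U(6) = (-4 + 7*7)*84 + 6²*(5 + 6² + 4*6) = (-4 + 49)*84 + 36*(5 + 36 + 24) = 45*84 + 36*65 = 3780 + 2340 = 6120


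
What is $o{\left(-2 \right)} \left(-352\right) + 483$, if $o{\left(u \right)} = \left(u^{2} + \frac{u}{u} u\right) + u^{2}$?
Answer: $-1629$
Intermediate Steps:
$o{\left(u \right)} = u + 2 u^{2}$ ($o{\left(u \right)} = \left(u^{2} + 1 u\right) + u^{2} = \left(u^{2} + u\right) + u^{2} = \left(u + u^{2}\right) + u^{2} = u + 2 u^{2}$)
$o{\left(-2 \right)} \left(-352\right) + 483 = - 2 \left(1 + 2 \left(-2\right)\right) \left(-352\right) + 483 = - 2 \left(1 - 4\right) \left(-352\right) + 483 = \left(-2\right) \left(-3\right) \left(-352\right) + 483 = 6 \left(-352\right) + 483 = -2112 + 483 = -1629$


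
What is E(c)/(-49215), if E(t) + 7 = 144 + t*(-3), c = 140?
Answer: 283/49215 ≈ 0.0057503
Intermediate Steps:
E(t) = 137 - 3*t (E(t) = -7 + (144 + t*(-3)) = -7 + (144 - 3*t) = 137 - 3*t)
E(c)/(-49215) = (137 - 3*140)/(-49215) = (137 - 420)*(-1/49215) = -283*(-1/49215) = 283/49215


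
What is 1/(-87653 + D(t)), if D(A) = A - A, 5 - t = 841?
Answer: -1/87653 ≈ -1.1409e-5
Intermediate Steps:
t = -836 (t = 5 - 1*841 = 5 - 841 = -836)
D(A) = 0
1/(-87653 + D(t)) = 1/(-87653 + 0) = 1/(-87653) = -1/87653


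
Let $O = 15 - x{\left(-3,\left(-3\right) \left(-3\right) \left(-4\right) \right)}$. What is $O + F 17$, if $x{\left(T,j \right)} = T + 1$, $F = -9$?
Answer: $-136$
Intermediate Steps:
$x{\left(T,j \right)} = 1 + T$
$O = 17$ ($O = 15 - \left(1 - 3\right) = 15 - -2 = 15 + 2 = 17$)
$O + F 17 = 17 - 153 = -136$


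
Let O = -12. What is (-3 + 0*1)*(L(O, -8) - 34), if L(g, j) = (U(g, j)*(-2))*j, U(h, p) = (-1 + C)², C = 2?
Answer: 54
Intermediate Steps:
U(h, p) = 1 (U(h, p) = (-1 + 2)² = 1² = 1)
L(g, j) = -2*j (L(g, j) = (1*(-2))*j = -2*j)
(-3 + 0*1)*(L(O, -8) - 34) = (-3 + 0*1)*(-2*(-8) - 34) = (-3 + 0)*(16 - 34) = -3*(-18) = 54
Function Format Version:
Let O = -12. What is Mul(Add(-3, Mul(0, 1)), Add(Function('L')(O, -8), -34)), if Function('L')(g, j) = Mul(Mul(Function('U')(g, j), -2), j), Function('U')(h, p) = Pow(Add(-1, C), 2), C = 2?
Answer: 54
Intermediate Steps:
Function('U')(h, p) = 1 (Function('U')(h, p) = Pow(Add(-1, 2), 2) = Pow(1, 2) = 1)
Function('L')(g, j) = Mul(-2, j) (Function('L')(g, j) = Mul(Mul(1, -2), j) = Mul(-2, j))
Mul(Add(-3, Mul(0, 1)), Add(Function('L')(O, -8), -34)) = Mul(Add(-3, Mul(0, 1)), Add(Mul(-2, -8), -34)) = Mul(Add(-3, 0), Add(16, -34)) = Mul(-3, -18) = 54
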